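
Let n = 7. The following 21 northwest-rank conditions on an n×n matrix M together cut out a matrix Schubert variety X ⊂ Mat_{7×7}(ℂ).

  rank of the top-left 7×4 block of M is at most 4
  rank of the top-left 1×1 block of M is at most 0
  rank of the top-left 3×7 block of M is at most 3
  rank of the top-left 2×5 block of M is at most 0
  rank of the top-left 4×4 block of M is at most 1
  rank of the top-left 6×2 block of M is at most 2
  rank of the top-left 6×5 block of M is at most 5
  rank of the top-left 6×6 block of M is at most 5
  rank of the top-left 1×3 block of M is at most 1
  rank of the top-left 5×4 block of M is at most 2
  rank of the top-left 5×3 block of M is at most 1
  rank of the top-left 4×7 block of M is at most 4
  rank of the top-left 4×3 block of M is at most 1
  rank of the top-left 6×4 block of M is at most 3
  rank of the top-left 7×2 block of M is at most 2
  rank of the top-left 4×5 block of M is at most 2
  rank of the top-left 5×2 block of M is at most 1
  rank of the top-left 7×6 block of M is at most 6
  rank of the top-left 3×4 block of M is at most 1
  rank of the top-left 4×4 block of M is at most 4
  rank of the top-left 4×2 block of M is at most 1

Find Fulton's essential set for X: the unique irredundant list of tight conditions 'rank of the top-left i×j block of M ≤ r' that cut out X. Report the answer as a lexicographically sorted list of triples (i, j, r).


Rank table r_w(7×7) implied by the 21 constraints:

  0, 0, 0, 0, 0, 1, 1
  0, 0, 0, 0, 0, 1, 2
  1, 1, 1, 1, 1, 2, 3
  1, 1, 1, 1, 2, 3, 4
  1, 1, 1, 2, 3, 4, 5
  1, 2, 2, 3, 4, 5, 6
  1, 2, 3, 4, 5, 6, 7

hence w(1..7) = (6, 7, 1, 5, 4, 2, 3).

Rothe diagram D(w) (15 cells), 3 SE-corners (essential conditions):

[(2, 5, 0), (4, 4, 1), (5, 3, 1)]


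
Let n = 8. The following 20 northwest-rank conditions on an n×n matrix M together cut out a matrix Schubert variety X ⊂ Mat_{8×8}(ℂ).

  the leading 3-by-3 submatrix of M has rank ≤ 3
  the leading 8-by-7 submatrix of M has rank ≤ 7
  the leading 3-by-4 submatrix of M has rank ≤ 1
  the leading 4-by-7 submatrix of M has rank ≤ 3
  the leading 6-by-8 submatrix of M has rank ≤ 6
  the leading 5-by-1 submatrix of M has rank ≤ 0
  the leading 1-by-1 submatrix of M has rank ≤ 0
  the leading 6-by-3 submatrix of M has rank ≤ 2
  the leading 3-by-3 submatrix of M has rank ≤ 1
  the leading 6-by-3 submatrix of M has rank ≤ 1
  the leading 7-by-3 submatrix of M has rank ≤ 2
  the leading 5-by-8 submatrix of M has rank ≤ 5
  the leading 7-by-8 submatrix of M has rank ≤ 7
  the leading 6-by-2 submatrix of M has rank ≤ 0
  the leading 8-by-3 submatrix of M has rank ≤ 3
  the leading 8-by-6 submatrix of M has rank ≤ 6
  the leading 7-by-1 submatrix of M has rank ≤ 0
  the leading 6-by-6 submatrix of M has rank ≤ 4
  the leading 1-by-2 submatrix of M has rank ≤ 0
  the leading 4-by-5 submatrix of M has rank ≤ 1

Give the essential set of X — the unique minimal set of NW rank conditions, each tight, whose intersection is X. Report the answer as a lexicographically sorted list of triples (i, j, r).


Propagating the 20 rank bounds to every northwest block:

  0  0  1  1  1  1  1  1
  0  0  1  1  1  2  2  2
  0  0  1  1  1  2  3  3
  0  0  1  1  1  2  3  4
  0  0  1  2  2  3  4  5
  0  0  1  2  3  4  5  6
  0  1  2  3  4  5  6  7
  1  2  3  4  5  6  7  8

reading off 1-entries of Δ²R: w = (3, 6, 7, 8, 4, 5, 2, 1).

ℓ(w)=19; the 3 essential cells (i,j,r):

[(4, 5, 1), (6, 2, 0), (7, 1, 0)]


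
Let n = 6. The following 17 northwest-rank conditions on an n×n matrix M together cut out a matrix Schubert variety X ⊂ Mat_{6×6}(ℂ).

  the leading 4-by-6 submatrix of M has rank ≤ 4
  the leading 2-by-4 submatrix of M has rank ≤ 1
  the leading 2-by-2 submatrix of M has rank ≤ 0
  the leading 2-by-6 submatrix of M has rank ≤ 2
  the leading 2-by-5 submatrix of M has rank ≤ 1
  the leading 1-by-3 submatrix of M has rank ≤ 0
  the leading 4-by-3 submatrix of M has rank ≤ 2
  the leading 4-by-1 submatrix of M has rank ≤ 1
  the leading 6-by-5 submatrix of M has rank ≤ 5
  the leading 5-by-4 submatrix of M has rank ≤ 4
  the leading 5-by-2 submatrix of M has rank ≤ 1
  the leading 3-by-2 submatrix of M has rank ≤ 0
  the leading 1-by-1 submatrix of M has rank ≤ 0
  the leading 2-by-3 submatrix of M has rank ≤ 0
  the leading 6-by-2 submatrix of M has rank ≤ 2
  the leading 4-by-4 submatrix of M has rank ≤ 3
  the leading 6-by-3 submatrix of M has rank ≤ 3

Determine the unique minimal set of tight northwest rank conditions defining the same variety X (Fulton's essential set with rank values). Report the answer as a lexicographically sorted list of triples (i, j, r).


Rank table r_w(6×6) implied by the 17 constraints:

  i=1: 0 | 0 | 0 | 1 | 1 | 1
  i=2: 0 | 0 | 0 | 1 | 1 | 2
  i=3: 0 | 0 | 1 | 2 | 2 | 3
  i=4: 1 | 1 | 2 | 3 | 3 | 4
  i=5: 1 | 1 | 2 | 3 | 4 | 5
  i=6: 1 | 2 | 3 | 4 | 5 | 6

giving w = (4, 6, 3, 1, 5, 2) via Δ²R.

Rothe diagram D(w) (10 cells), 4 SE-corners (essential conditions):

[(2, 3, 0), (2, 5, 1), (3, 2, 0), (5, 2, 1)]


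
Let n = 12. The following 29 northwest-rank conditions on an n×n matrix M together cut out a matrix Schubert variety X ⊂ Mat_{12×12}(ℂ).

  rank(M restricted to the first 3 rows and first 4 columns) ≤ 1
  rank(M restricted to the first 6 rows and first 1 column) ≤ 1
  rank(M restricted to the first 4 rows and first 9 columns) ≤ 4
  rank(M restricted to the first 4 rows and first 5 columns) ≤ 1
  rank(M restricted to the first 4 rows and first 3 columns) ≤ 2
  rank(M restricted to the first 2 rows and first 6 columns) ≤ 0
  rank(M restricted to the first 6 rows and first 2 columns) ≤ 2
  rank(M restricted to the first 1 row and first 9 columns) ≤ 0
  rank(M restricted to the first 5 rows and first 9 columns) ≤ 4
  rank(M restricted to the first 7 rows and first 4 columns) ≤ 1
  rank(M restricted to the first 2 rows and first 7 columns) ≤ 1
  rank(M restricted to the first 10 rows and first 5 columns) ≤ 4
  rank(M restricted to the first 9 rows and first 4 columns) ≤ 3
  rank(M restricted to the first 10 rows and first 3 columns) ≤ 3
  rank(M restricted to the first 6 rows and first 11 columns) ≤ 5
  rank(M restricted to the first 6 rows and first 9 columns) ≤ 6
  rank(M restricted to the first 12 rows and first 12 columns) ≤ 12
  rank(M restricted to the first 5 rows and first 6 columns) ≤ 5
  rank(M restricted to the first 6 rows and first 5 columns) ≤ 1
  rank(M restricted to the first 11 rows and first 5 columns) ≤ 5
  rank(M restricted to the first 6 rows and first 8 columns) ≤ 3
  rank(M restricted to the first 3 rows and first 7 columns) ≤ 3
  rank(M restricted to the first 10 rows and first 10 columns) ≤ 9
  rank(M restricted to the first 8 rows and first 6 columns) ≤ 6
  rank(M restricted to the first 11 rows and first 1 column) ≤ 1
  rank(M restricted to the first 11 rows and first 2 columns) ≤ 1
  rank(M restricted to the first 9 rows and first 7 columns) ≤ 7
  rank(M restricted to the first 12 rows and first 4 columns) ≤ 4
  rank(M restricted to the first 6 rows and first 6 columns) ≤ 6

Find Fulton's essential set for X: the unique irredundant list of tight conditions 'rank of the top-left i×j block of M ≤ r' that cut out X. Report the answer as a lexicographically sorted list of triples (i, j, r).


Reconstructing r_w from the 29 given conditions:

  i=1: 0  0  0  0  0  0  0  0  0  1  1  1
  i=2: 0  0  0  0  0  0  1  1  1  2  2  2
  i=3: 1  1  1  1  1  1  2  2  2  3  3  3
  i=4: 1  1  1  1  1  2  3  3  3  4  4  4
  i=5: 1  1  1  1  1  2  3  3  4  5  5  5
  i=6: 1  1  1  1  1  2  3  3  4  5  5  6
  i=7: 1  1  1  1  2  3  4  4  5  6  6  7
  i=8: 1  1  2  2  3  4  5  5  6  7  7  8
  i=9: 1  1  2  3  4  5  6  6  7  8  8  9
  i=10: 1  1  2  3  4  5  6  7  8  9  9  10
  i=11: 1  1  2  3  4  5  6  7  8  9  10  11
  i=12: 1  2  3  4  5  6  7  8  9  10  11  12

hence w(1..12) = (10, 7, 1, 6, 9, 12, 5, 3, 4, 8, 11, 2).

ℓ(w)=37; the 7 essential cells (i,j,r):

[(1, 9, 0), (2, 6, 0), (6, 5, 1), (6, 8, 3), (6, 11, 5), (7, 4, 1), (11, 2, 1)]


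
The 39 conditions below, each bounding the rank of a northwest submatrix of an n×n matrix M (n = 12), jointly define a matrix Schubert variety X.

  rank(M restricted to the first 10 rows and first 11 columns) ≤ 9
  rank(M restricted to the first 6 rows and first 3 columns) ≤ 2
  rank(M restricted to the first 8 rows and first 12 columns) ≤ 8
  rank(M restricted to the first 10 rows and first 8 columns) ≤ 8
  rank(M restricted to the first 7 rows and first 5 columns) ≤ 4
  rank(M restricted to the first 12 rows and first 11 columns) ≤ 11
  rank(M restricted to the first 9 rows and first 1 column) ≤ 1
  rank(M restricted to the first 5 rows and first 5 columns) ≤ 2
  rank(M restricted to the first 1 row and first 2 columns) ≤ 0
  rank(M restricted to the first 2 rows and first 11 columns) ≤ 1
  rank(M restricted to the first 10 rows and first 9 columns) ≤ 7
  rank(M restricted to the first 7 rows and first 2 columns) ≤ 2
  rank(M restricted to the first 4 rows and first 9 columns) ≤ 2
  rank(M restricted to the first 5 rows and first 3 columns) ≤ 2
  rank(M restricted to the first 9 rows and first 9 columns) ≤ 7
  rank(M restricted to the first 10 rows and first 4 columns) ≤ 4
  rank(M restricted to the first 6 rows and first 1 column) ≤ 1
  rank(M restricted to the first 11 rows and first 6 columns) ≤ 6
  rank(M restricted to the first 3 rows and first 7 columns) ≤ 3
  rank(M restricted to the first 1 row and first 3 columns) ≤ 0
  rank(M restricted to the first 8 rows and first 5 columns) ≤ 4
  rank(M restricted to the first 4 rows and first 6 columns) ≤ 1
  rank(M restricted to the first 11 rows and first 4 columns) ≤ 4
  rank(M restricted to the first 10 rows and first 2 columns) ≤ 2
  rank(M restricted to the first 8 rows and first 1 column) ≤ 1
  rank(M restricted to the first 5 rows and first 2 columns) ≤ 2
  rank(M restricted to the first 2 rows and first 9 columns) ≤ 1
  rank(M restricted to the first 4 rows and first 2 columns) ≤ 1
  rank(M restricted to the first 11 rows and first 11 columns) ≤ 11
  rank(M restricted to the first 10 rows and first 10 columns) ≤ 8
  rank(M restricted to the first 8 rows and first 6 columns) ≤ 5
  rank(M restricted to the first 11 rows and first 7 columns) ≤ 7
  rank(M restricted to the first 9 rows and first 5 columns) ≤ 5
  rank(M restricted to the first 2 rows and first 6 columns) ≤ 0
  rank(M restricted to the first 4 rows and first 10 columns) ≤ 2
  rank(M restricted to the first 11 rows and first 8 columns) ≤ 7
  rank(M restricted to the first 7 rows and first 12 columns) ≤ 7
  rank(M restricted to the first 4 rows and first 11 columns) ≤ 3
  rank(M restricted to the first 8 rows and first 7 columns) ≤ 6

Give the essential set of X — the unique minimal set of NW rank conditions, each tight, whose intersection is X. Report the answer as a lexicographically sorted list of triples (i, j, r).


Propagating the 39 rank bounds to every northwest block:

  R[1]: 0, 0, 0, 0, 0, 0, 1, 1, 1, 1, 1, 1
  R[2]: 0, 0, 0, 0, 0, 0, 1, 1, 1, 1, 1, 2
  R[3]: 1, 1, 1, 1, 1, 1, 2, 2, 2, 2, 2, 3
  R[4]: 1, 1, 1, 1, 1, 1, 2, 2, 2, 2, 3, 4
  R[5]: 1, 2, 2, 2, 2, 2, 3, 3, 3, 3, 4, 5
  R[6]: 1, 2, 2, 3, 3, 3, 4, 4, 4, 4, 5, 6
  R[7]: 1, 2, 3, 4, 4, 4, 5, 5, 5, 5, 6, 7
  R[8]: 1, 2, 3, 4, 4, 5, 6, 6, 6, 6, 7, 8
  R[9]: 1, 2, 3, 4, 5, 6, 7, 7, 7, 7, 8, 9
  R[10]: 1, 2, 3, 4, 5, 6, 7, 7, 7, 8, 9, 10
  R[11]: 1, 2, 3, 4, 5, 6, 7, 7, 8, 9, 10, 11
  R[12]: 1, 2, 3, 4, 5, 6, 7, 8, 9, 10, 11, 12

hence w(1..12) = (7, 12, 1, 11, 2, 4, 3, 6, 5, 10, 9, 8).

Fulton essential set (8 of the 29 Rothe cells):

[(2, 6, 0), (2, 11, 1), (4, 6, 1), (4, 10, 2), (6, 3, 2), (8, 5, 4), (10, 9, 7), (11, 8, 7)]


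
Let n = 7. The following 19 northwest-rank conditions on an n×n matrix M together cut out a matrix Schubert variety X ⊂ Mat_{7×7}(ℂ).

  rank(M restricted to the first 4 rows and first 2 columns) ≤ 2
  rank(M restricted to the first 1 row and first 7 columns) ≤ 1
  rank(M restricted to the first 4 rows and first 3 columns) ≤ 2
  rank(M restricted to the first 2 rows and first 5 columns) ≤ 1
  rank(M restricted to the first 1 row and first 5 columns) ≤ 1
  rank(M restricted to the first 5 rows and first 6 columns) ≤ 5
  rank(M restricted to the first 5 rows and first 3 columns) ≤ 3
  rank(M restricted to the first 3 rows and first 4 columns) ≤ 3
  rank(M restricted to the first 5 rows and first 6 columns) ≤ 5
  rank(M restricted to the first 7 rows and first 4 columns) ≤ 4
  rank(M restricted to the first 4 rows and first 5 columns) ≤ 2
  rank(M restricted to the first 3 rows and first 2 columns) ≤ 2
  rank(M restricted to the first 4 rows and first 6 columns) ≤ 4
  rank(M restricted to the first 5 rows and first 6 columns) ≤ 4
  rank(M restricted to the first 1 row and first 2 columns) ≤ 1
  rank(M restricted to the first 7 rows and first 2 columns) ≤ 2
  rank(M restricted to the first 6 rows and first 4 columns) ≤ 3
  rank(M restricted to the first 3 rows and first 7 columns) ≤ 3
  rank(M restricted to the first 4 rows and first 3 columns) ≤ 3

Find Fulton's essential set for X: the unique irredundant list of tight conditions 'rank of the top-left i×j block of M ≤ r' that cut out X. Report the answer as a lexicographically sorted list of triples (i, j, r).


Computing R[i][j] = min implied NW-rank bound (n=7, 19 conditions):

  R[1]: 1  1  1  1  1  1  1
  R[2]: 1  1  1  1  1  2  2
  R[3]: 1  2  2  2  2  3  3
  R[4]: 1  2  2  2  2  3  4
  R[5]: 1  2  3  3  3  4  5
  R[6]: 1  2  3  3  4  5  6
  R[7]: 1  2  3  4  5  6  7

the unique w with this rank table is (1, 6, 2, 7, 3, 5, 4).

3 SE-corners of the 8-cell Rothe diagram give Ess(w):

[(2, 5, 1), (4, 5, 2), (6, 4, 3)]


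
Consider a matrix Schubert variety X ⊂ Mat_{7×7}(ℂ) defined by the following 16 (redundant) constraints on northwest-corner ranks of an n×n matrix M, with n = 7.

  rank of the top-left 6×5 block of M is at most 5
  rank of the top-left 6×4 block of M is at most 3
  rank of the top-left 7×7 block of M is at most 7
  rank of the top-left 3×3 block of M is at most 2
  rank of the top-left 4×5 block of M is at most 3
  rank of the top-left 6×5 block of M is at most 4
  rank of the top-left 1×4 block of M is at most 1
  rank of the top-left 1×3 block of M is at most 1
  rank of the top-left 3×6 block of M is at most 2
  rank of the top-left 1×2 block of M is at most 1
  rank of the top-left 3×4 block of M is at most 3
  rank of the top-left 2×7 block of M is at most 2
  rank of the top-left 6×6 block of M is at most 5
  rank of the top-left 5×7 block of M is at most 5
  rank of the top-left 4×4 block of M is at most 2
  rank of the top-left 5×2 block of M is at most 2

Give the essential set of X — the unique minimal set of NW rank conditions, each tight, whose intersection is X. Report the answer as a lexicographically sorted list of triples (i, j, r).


Computing R[i][j] = min implied NW-rank bound (n=7, 16 conditions):

  1, 1, 1, 1, 1, 1, 1
  1, 2, 2, 2, 2, 2, 2
  1, 2, 2, 2, 2, 2, 3
  1, 2, 2, 2, 3, 3, 4
  1, 2, 3, 3, 4, 4, 5
  1, 2, 3, 3, 4, 5, 6
  1, 2, 3, 4, 5, 6, 7

reading off 1-entries of Δ²R: w = (1, 2, 7, 5, 3, 6, 4).

Fulton essential set (3 of the 7 Rothe cells):

[(3, 6, 2), (4, 4, 2), (6, 4, 3)]


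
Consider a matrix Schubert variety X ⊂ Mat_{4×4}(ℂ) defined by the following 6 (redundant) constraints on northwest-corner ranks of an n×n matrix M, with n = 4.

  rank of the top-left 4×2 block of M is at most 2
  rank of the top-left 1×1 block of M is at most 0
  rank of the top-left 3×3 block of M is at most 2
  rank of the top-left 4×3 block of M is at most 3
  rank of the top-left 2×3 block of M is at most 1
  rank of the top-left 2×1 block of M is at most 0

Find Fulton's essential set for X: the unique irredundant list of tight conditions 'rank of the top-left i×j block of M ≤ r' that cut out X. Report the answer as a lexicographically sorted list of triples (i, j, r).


Reconstructing r_w from the 6 given conditions:

  i=1: 0 | 1 | 1 | 1
  i=2: 0 | 1 | 1 | 2
  i=3: 1 | 2 | 2 | 3
  i=4: 1 | 2 | 3 | 4

reading off 1-entries of Δ²R: w = (2, 4, 1, 3).

|D(w)|=3, |Ess(w)|=2:

[(2, 1, 0), (2, 3, 1)]


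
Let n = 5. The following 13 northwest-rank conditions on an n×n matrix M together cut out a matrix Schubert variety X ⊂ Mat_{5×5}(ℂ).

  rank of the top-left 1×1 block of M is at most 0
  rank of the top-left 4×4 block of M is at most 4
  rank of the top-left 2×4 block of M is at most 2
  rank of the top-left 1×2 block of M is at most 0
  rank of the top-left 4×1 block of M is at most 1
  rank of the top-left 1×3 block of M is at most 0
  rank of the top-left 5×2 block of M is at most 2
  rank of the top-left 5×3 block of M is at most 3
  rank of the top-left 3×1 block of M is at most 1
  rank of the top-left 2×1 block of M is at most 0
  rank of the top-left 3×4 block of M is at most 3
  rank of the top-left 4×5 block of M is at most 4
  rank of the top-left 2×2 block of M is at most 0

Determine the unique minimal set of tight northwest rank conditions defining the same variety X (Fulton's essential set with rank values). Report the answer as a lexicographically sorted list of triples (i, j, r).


Reconstructing r_w from the 13 given conditions:

  row 1: 0 0 0 1 1
  row 2: 0 0 1 2 2
  row 3: 1 1 2 3 3
  row 4: 1 2 3 4 4
  row 5: 1 2 3 4 5

giving w = (4, 3, 1, 2, 5) via Δ²R.

Fulton essential set (2 of the 5 Rothe cells):

[(1, 3, 0), (2, 2, 0)]


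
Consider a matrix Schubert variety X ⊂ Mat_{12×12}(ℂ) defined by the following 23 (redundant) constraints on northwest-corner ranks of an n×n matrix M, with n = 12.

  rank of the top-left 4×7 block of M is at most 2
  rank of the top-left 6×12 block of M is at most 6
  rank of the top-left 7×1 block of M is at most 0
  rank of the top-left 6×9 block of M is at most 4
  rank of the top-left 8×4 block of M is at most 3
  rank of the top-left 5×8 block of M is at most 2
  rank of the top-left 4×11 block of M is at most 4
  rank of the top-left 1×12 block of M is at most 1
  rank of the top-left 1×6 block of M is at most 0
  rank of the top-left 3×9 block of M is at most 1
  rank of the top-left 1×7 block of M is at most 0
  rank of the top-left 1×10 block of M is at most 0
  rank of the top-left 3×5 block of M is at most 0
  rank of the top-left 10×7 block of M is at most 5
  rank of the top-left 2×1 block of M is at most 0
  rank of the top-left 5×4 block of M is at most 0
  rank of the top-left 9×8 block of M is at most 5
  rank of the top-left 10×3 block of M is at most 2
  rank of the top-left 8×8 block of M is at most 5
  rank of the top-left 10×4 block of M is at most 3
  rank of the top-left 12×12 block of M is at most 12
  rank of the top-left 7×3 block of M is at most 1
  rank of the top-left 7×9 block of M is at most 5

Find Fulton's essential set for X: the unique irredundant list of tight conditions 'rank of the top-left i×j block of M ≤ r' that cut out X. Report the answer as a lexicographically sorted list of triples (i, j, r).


Reconstructing r_w from the 23 given conditions:

  R[1]: 0, 0, 0, 0, 0, 0, 0, 0, 0, 0, 1, 1
  R[2]: 0, 0, 0, 0, 0, 1, 1, 1, 1, 1, 2, 2
  R[3]: 0, 0, 0, 0, 0, 1, 1, 1, 1, 2, 3, 3
  R[4]: 0, 0, 0, 0, 1, 2, 2, 2, 2, 3, 4, 4
  R[5]: 0, 0, 0, 0, 1, 2, 2, 2, 3, 4, 5, 5
  R[6]: 0, 1, 1, 1, 2, 3, 3, 3, 4, 5, 6, 6
  R[7]: 0, 1, 1, 2, 3, 4, 4, 4, 5, 6, 7, 7
  R[8]: 1, 2, 2, 3, 4, 5, 5, 5, 6, 7, 8, 8
  R[9]: 1, 2, 2, 3, 4, 5, 5, 5, 6, 7, 8, 9
  R[10]: 1, 2, 2, 3, 4, 5, 5, 6, 7, 8, 9, 10
  R[11]: 1, 2, 3, 4, 5, 6, 6, 7, 8, 9, 10, 11
  R[12]: 1, 2, 3, 4, 5, 6, 7, 8, 9, 10, 11, 12

so w = (11, 6, 10, 5, 9, 2, 4, 1, 12, 8, 3, 7).

ℓ(w)=41; the 10 essential cells (i,j,r):

[(1, 10, 0), (3, 5, 0), (3, 9, 1), (5, 4, 0), (5, 8, 2), (7, 1, 0), (7, 3, 1), (9, 8, 5), (10, 3, 2), (10, 7, 5)]


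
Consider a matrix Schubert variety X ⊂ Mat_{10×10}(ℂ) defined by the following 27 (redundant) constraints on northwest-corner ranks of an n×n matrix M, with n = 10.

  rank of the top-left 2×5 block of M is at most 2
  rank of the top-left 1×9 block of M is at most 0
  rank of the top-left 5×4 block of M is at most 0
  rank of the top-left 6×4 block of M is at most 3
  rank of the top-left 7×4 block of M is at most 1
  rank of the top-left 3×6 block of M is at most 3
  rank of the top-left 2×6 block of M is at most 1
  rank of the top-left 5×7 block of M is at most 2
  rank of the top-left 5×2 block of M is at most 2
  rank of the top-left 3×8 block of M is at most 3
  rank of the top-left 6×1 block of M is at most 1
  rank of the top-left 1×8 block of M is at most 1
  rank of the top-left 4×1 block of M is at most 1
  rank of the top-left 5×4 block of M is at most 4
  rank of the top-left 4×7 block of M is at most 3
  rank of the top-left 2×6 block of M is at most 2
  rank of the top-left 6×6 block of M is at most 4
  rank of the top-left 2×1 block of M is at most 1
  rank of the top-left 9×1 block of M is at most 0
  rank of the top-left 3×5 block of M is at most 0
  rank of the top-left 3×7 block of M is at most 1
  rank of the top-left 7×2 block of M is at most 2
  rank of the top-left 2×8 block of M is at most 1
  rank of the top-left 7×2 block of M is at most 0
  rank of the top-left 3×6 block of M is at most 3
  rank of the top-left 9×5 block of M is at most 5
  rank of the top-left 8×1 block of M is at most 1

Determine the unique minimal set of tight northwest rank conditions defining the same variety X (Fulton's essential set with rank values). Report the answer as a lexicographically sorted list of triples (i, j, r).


The tightest implied rank at each (i,j), from the 27 conditions:

  i=1: 0 0 0 0 0 0 0 0 0 1
  i=2: 0 0 0 0 0 1 1 1 1 2
  i=3: 0 0 0 0 0 1 1 2 2 3
  i=4: 0 0 0 0 1 2 2 3 3 4
  i=5: 0 0 0 0 1 2 2 3 4 5
  i=6: 0 0 1 1 2 3 3 4 5 6
  i=7: 0 0 1 1 2 3 4 5 6 7
  i=8: 0 1 2 2 3 4 5 6 7 8
  i=9: 0 1 2 3 4 5 6 7 8 9
  i=10: 1 2 3 4 5 6 7 8 9 10

giving w = (10, 6, 8, 5, 9, 3, 7, 2, 4, 1) via Δ²R.

D(w) has 36 cells with 8 SE-corners; essential set:

[(1, 9, 0), (3, 5, 0), (3, 7, 1), (5, 4, 0), (5, 7, 2), (7, 2, 0), (7, 4, 1), (9, 1, 0)]


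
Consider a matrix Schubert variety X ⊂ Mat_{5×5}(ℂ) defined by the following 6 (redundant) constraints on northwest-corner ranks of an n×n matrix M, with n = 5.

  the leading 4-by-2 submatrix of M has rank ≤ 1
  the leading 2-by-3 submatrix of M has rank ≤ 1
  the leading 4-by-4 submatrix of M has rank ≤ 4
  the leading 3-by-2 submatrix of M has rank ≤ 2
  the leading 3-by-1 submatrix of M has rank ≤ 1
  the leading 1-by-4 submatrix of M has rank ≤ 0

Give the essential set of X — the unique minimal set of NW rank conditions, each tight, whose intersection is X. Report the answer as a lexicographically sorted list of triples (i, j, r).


Propagating the 6 rank bounds to every northwest block:

  row 1: 0 | 0 | 0 | 0 | 1
  row 2: 1 | 1 | 1 | 1 | 2
  row 3: 1 | 1 | 2 | 2 | 3
  row 4: 1 | 1 | 2 | 3 | 4
  row 5: 1 | 2 | 3 | 4 | 5

second differences of R give the permutation w = (5, 1, 3, 4, 2).

Rothe diagram D(w) (6 cells), 2 SE-corners (essential conditions):

[(1, 4, 0), (4, 2, 1)]


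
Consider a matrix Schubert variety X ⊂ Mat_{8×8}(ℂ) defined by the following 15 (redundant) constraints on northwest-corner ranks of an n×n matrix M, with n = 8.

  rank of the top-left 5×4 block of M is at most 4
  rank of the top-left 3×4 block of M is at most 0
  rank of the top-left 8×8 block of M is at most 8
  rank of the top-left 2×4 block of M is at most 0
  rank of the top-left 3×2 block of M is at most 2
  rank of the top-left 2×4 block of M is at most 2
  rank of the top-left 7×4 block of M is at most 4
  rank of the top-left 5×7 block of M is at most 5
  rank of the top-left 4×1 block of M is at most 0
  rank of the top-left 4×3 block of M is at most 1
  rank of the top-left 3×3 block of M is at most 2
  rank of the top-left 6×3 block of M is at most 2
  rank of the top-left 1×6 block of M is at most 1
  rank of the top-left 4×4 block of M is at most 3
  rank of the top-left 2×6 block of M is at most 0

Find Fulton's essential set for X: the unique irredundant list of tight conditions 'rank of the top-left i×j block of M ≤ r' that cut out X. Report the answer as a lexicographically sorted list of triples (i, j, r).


Propagating the 15 rank bounds to every northwest block:

  row 1: 0, 0, 0, 0, 0, 0, 1, 1
  row 2: 0, 0, 0, 0, 0, 0, 1, 2
  row 3: 0, 0, 0, 0, 1, 1, 2, 3
  row 4: 0, 1, 1, 1, 2, 2, 3, 4
  row 5: 1, 2, 2, 2, 3, 3, 4, 5
  row 6: 1, 2, 2, 3, 4, 4, 5, 6
  row 7: 1, 2, 3, 4, 5, 5, 6, 7
  row 8: 1, 2, 3, 4, 5, 6, 7, 8

reading off 1-entries of Δ²R: w = (7, 8, 5, 2, 1, 4, 3, 6).

ℓ(w)=18; the 4 essential cells (i,j,r):

[(2, 6, 0), (3, 4, 0), (4, 1, 0), (6, 3, 2)]


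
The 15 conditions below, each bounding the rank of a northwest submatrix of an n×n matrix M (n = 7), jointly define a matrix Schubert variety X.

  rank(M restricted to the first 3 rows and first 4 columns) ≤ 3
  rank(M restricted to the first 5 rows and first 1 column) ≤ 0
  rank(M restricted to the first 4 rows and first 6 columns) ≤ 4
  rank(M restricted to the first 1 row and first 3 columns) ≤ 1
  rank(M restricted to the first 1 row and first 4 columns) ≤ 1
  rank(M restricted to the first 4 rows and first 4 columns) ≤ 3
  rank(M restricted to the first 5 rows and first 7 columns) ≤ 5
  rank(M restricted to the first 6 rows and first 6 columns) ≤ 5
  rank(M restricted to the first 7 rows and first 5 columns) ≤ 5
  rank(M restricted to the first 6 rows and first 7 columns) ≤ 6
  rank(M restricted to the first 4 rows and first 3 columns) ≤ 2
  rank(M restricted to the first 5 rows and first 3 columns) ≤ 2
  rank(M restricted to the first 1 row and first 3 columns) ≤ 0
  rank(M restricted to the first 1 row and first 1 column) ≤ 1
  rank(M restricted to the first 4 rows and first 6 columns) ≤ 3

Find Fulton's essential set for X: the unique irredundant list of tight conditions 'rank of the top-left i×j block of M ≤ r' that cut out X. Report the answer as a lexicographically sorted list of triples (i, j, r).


Rank table r_w(7×7) implied by the 15 constraints:

  row 1: 0 0 0 1 1 1 1
  row 2: 0 1 1 2 2 2 2
  row 3: 0 1 2 3 3 3 3
  row 4: 0 1 2 3 3 3 4
  row 5: 0 1 2 3 4 4 5
  row 6: 1 2 3 4 5 5 6
  row 7: 1 2 3 4 5 6 7

the unique w with this rank table is (4, 2, 3, 7, 5, 1, 6).

|D(w)|=9, |Ess(w)|=3:

[(1, 3, 0), (4, 6, 3), (5, 1, 0)]


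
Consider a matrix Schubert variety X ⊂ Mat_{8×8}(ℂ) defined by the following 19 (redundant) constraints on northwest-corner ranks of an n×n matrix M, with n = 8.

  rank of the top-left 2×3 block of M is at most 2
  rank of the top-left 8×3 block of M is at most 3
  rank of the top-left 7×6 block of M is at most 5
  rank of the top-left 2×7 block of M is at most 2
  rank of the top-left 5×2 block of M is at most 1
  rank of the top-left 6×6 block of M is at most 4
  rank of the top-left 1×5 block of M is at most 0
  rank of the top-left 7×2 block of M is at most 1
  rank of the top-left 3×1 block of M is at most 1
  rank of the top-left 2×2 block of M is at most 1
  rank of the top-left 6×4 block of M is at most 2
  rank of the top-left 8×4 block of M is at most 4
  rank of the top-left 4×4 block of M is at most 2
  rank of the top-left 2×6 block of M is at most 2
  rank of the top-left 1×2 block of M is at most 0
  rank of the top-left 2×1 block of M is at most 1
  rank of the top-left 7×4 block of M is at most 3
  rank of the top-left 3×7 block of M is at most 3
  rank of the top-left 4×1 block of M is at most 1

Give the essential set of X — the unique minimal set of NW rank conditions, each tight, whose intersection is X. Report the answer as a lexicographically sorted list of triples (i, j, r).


Propagating the 19 rank bounds to every northwest block:

  R[1]: 0  0  0  0  0  1  1  1
  R[2]: 1  1  1  1  1  2  2  2
  R[3]: 1  1  2  2  2  3  3  3
  R[4]: 1  1  2  2  3  4  4  4
  R[5]: 1  1  2  2  3  4  5  5
  R[6]: 1  1  2  2  3  4  5  6
  R[7]: 1  1  2  3  4  5  6  7
  R[8]: 1  2  3  4  5  6  7  8

the unique w with this rank table is (6, 1, 3, 5, 7, 8, 4, 2).

D(w) has 13 cells with 3 SE-corners; essential set:

[(1, 5, 0), (6, 4, 2), (7, 2, 1)]


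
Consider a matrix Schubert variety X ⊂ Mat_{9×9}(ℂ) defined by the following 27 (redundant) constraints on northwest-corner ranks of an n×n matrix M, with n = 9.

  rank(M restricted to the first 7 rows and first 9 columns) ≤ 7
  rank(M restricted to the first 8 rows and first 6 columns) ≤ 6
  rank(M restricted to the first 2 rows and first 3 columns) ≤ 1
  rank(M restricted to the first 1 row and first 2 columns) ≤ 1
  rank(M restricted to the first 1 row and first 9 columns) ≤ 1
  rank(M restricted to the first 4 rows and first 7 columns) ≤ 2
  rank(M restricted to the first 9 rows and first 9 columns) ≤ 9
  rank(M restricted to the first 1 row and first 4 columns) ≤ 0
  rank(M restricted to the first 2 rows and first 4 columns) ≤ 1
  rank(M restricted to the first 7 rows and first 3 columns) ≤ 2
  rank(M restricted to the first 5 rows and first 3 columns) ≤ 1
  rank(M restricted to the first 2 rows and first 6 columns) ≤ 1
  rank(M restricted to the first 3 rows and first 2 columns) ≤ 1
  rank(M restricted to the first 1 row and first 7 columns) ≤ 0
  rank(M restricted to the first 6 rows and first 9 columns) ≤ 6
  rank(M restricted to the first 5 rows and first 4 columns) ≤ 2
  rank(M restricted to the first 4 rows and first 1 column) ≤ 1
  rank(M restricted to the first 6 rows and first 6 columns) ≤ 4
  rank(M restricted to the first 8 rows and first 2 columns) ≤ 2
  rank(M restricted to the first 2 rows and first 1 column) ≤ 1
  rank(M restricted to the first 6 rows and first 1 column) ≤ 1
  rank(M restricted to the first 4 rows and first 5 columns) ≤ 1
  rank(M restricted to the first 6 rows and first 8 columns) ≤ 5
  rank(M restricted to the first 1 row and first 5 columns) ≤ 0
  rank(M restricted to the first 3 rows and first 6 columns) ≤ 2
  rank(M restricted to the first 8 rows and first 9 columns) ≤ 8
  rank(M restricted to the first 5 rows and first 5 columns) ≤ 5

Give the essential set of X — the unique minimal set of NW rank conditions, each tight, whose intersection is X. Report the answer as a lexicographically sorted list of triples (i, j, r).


Reconstructing r_w from the 27 given conditions:

  0  0  0  0  0  0  0  1  1
  1  1  1  1  1  1  1  2  2
  1  1  1  1  1  2  2  3  3
  1  1  1  1  1  2  2  3  4
  1  1  1  2  2  3  3  4  5
  1  2  2  3  3  4  4  5  6
  1  2  2  3  4  5  5  6  7
  1  2  3  4  5  6  6  7  8
  1  2  3  4  5  6  7  8  9

reading off 1-entries of Δ²R: w = (8, 1, 6, 9, 4, 2, 5, 3, 7).

Fulton essential set (5 of the 19 Rothe cells):

[(1, 7, 0), (4, 5, 1), (4, 7, 2), (5, 3, 1), (7, 3, 2)]


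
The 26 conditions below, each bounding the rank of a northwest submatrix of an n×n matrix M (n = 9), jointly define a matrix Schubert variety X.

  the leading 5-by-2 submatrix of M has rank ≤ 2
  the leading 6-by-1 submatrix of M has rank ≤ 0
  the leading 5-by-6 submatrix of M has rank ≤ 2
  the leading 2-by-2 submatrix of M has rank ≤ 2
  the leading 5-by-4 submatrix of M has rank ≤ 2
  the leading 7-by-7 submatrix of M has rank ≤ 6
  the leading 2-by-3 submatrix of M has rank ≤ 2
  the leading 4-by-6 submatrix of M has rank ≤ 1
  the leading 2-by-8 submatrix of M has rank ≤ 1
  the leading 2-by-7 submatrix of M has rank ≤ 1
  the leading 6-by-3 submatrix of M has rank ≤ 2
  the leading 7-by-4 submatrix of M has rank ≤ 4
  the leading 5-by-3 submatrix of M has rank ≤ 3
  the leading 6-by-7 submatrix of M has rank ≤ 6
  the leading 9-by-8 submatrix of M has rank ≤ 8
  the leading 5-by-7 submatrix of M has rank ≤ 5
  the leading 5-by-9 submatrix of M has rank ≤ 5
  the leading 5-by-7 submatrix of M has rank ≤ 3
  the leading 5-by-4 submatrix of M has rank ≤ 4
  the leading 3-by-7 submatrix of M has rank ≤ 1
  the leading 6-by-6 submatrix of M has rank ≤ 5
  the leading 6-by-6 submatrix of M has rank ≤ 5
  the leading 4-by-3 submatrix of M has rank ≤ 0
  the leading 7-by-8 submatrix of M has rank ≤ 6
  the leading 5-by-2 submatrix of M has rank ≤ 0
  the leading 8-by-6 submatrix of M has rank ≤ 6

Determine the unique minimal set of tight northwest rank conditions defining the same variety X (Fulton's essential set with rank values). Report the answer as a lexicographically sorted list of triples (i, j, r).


Rank table r_w(9×9) implied by the 26 constraints:

  R[1]: 0  0  0  1  1  1  1  1  1
  R[2]: 0  0  0  1  1  1  1  1  2
  R[3]: 0  0  0  1  1  1  1  2  3
  R[4]: 0  0  0  1  1  1  2  3  4
  R[5]: 0  0  1  2  2  2  3  4  5
  R[6]: 0  1  2  3  3  3  4  5  6
  R[7]: 1  2  3  4  4  4  5  6  7
  R[8]: 1  2  3  4  5  5  6  7  8
  R[9]: 1  2  3  4  5  6  7  8  9

so w = (4, 9, 8, 7, 3, 2, 1, 5, 6).

Fulton essential set (6 of the 24 Rothe cells):

[(2, 8, 1), (3, 7, 1), (4, 3, 0), (4, 6, 1), (5, 2, 0), (6, 1, 0)]


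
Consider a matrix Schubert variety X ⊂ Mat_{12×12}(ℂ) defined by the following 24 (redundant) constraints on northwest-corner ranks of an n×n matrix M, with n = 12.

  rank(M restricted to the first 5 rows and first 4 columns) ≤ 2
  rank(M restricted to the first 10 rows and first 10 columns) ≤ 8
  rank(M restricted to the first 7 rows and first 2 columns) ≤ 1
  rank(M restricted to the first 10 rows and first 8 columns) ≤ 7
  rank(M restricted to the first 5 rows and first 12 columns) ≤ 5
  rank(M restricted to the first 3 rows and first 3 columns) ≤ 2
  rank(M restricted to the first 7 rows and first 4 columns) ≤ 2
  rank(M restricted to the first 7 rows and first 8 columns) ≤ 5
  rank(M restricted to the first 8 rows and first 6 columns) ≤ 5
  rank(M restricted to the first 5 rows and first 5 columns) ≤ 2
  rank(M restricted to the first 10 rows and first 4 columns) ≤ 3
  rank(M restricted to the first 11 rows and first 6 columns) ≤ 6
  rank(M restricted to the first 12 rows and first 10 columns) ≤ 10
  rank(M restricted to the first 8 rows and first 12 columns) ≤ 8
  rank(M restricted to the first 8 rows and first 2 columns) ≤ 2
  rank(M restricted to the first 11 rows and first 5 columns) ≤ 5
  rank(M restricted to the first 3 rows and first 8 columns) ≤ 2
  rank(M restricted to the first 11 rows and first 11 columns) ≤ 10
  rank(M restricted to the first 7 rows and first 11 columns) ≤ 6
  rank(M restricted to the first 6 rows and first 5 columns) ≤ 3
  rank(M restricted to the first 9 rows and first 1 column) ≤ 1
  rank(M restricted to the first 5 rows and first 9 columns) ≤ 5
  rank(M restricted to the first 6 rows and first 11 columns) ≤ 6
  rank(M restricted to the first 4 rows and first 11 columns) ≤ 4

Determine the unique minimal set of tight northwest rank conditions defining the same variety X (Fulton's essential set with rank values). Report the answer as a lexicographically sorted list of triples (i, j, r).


Computing R[i][j] = min implied NW-rank bound (n=12, 24 conditions):

  row 1: 1 | 1 | 1 | 1 | 1 | 1 | 1 | 1 | 1 | 1 | 1 | 1
  row 2: 1 | 1 | 2 | 2 | 2 | 2 | 2 | 2 | 2 | 2 | 2 | 2
  row 3: 1 | 1 | 2 | 2 | 2 | 2 | 2 | 2 | 3 | 3 | 3 | 3
  row 4: 1 | 1 | 2 | 2 | 2 | 3 | 3 | 3 | 4 | 4 | 4 | 4
  row 5: 1 | 1 | 2 | 2 | 2 | 3 | 4 | 4 | 5 | 5 | 5 | 5
  row 6: 1 | 1 | 2 | 2 | 3 | 4 | 5 | 5 | 6 | 6 | 6 | 6
  row 7: 1 | 1 | 2 | 2 | 3 | 4 | 5 | 5 | 6 | 6 | 6 | 7
  row 8: 1 | 2 | 3 | 3 | 4 | 5 | 6 | 6 | 7 | 7 | 7 | 8
  row 9: 1 | 2 | 3 | 3 | 4 | 5 | 6 | 7 | 8 | 8 | 8 | 9
  row 10: 1 | 2 | 3 | 3 | 4 | 5 | 6 | 7 | 8 | 8 | 9 | 10
  row 11: 1 | 2 | 3 | 4 | 5 | 6 | 7 | 8 | 9 | 9 | 10 | 11
  row 12: 1 | 2 | 3 | 4 | 5 | 6 | 7 | 8 | 9 | 10 | 11 | 12

the unique w with this rank table is (1, 3, 9, 6, 7, 5, 12, 2, 8, 11, 4, 10).

|D(w)|=23, |Ess(w)|=8:

[(3, 8, 2), (5, 5, 2), (7, 2, 1), (7, 4, 2), (7, 8, 5), (7, 11, 6), (10, 4, 3), (10, 10, 8)]


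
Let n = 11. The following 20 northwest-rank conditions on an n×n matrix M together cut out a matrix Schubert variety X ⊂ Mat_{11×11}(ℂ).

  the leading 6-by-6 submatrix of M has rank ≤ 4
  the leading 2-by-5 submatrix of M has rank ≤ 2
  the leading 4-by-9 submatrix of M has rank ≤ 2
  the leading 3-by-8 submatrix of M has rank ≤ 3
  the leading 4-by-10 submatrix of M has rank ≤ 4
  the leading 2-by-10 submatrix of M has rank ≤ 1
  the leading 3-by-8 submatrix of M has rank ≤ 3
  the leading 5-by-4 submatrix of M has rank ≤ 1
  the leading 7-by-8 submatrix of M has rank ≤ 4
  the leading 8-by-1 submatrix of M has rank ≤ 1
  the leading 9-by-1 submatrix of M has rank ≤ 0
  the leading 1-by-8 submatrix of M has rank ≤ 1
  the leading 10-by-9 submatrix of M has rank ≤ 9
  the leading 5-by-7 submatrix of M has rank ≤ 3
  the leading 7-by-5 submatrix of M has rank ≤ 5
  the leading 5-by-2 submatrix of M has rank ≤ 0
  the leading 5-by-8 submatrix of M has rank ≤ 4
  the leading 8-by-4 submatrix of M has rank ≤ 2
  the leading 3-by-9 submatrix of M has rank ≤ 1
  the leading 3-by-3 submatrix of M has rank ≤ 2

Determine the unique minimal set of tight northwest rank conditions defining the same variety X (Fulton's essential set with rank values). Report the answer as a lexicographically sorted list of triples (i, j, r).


Recovering R(i,j) via the rank-extension bound from the 20 conditions:

  R[1]: 0 | 0 | 1 | 1 | 1 | 1 | 1 | 1 | 1 | 1 | 1
  R[2]: 0 | 0 | 1 | 1 | 1 | 1 | 1 | 1 | 1 | 1 | 2
  R[3]: 0 | 0 | 1 | 1 | 1 | 1 | 1 | 1 | 1 | 2 | 3
  R[4]: 0 | 0 | 1 | 1 | 2 | 2 | 2 | 2 | 2 | 3 | 4
  R[5]: 0 | 0 | 1 | 1 | 2 | 3 | 3 | 3 | 3 | 4 | 5
  R[6]: 0 | 1 | 2 | 2 | 3 | 4 | 4 | 4 | 4 | 5 | 6
  R[7]: 0 | 1 | 2 | 2 | 3 | 4 | 4 | 4 | 5 | 6 | 7
  R[8]: 0 | 1 | 2 | 2 | 3 | 4 | 5 | 5 | 6 | 7 | 8
  R[9]: 0 | 1 | 2 | 3 | 4 | 5 | 6 | 6 | 7 | 8 | 9
  R[10]: 1 | 2 | 3 | 4 | 5 | 6 | 7 | 7 | 8 | 9 | 10
  R[11]: 1 | 2 | 3 | 4 | 5 | 6 | 7 | 8 | 9 | 10 | 11

so w = (3, 11, 10, 5, 6, 2, 9, 7, 4, 1, 8).

7 SE-corners of the 33-cell Rothe diagram give Ess(w):

[(2, 10, 1), (3, 9, 1), (5, 2, 0), (5, 4, 1), (7, 8, 4), (8, 4, 2), (9, 1, 0)]


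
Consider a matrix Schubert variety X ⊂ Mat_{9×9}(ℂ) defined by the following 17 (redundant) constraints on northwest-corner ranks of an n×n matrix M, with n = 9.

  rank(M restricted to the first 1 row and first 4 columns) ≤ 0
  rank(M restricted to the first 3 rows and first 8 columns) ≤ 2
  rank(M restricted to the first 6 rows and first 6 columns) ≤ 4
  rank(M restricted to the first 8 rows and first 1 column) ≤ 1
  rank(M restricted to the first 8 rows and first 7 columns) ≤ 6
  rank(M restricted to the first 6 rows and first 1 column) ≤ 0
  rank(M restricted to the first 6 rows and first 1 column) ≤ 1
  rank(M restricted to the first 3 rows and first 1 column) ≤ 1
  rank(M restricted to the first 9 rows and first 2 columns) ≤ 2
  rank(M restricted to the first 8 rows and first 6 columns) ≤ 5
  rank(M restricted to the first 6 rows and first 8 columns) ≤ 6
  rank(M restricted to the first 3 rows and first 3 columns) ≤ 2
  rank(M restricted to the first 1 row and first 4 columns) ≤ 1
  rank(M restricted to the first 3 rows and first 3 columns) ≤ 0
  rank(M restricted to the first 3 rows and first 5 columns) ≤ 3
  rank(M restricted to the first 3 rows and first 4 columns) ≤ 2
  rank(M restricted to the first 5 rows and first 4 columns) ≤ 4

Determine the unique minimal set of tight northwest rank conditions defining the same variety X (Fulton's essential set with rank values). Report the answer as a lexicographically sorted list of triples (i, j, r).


Rank table r_w(9×9) implied by the 17 constraints:

  0 0 0 0 1 1 1 1 1
  0 0 0 1 2 2 2 2 2
  0 0 0 1 2 2 2 2 3
  0 1 1 2 3 3 3 3 4
  0 1 2 3 4 4 4 4 5
  0 1 2 3 4 4 5 5 6
  1 2 3 4 5 5 6 6 7
  1 2 3 4 5 5 6 7 8
  1 2 3 4 5 6 7 8 9

hence w(1..9) = (5, 4, 9, 2, 3, 7, 1, 8, 6).

6 SE-corners of the 18-cell Rothe diagram give Ess(w):

[(1, 4, 0), (3, 3, 0), (3, 8, 2), (6, 1, 0), (6, 6, 4), (8, 6, 5)]
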